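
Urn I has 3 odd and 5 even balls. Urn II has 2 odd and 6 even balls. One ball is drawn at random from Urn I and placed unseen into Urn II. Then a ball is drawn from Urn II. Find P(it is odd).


P(transfer odd) = 3/8; P(transfer even) = 5/8
If odd transferred: Urn II has 3 odd of 9, so P(odd|odd moved) = 1/3
If even transferred: Urn II has 2 odd of 9, so P(odd|even moved) = 2/9
By total probability: P(odd) = 3/8*1/3 + 5/8*2/9 = 19/72

19/72


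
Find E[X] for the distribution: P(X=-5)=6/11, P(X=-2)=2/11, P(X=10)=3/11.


E[X] = sum(x * P(x))
= -5*6/11 - 2*2/11 + 10*3/11
= -4/11

-4/11


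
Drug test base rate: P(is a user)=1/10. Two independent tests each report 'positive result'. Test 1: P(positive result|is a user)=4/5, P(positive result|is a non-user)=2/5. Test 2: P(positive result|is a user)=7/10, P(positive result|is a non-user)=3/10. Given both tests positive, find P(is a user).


After test 1: P(+) = 4/5*1/10 + 2/5*9/10 = 11/25
P(B|+) = (2/25)/(11/25) = 2/11
After test 2 (use post1 as new prior): P(+) = 7/10*2/11 + 3/10*9/11 = 41/110
P(B|+,+) = (7/55)/(41/110) = 14/41

14/41


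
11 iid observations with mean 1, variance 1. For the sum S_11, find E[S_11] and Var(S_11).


E[S_n] = n*mu = 11*1 = 11
Var(S_n) = n*sigma^2 = 11*1 = 11

E[S_11]=11, Var(S_11)=11


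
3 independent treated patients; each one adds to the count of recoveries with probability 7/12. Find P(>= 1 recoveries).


P(at least one) = 1 - P(none)
P(none) = (1 - 7/12)^3 = (5/12)^3 = 125/1728
P(at least one) = 1 - 125/1728 = 1603/1728

1603/1728


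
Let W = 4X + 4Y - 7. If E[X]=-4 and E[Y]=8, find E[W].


E[4X + 4Y - 7] = 4*E[X] + 4*E[Y] - 7
= (4)*(-4) + (4)*(8) + (-7)
= -16 + 32 - 7 = 9

9


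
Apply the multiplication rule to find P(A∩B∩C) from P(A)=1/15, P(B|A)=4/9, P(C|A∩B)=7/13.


P(A∩B∩C) = P(A) * P(B|A) * P(C|A∩B)
= 1/15 * 4/9 * 7/13
= 4/135 * 7/13 = 28/1755

28/1755


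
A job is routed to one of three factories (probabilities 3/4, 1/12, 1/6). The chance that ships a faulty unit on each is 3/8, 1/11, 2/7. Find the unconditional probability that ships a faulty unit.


P(A) = P(A|B1)P(B1) + P(A|B2)P(B2) + P(A|B3)P(B3)
= 3/8*3/4 + 1/11*1/12 + 2/7*1/6
= 9/32 + 1/132 + 1/21 = 829/2464

829/2464


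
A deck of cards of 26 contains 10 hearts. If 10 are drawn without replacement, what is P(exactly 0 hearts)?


P(X=0) = C(10,0)*C(16,10) / C(26,10)
= 1*8008 / 5311735
= 8008/5311735 = 56/37145

56/37145


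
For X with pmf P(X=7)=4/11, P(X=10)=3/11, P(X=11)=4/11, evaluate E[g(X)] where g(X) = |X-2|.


E[|X-2|] = sum(g(x)*P(x))
= 5*4/11 + 8*3/11 + 9*4/11
= 80/11

80/11


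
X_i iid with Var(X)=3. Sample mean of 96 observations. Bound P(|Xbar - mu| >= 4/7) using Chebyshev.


Var(Xbar) = Var(X)/n = 3/96
Chebyshev: P(|Xbar-mu| >= 4/7) <= Var(Xbar)/(4/7)^2 = (1/32)/(16/49) = 49/512

49/512


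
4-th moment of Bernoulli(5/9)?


For Bernoulli: X in {0,1}
E[X^4] = 0^4*(1-5/9) + 1^4*5/9 = 5/9

5/9


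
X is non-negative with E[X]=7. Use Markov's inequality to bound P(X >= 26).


Markov: P(X >= a) <= E[X]/a
P(X >= 26) <= 7/26

7/26


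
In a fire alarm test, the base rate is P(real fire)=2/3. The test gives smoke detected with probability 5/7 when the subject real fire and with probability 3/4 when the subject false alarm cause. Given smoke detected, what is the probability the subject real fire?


P(A) = P(A|B)P(B) + P(A|B')P(B') = 5/7*2/3 + 3/4*1/3 = 61/84
P(B|A) = P(A|B)P(B)/P(A) = (10/21)/(61/84) = 40/61

40/61


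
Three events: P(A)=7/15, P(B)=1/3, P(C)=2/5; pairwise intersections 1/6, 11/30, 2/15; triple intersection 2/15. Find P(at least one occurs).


P(A∪B∪C) = P(A)+P(B)+P(C) - P(AB)-P(AC)-P(BC) + P(ABC)
= 7/15+1/3+2/5 - 1/6-11/30-2/15 + 2/15
= 2/3

2/3


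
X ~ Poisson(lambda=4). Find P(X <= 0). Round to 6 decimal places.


P(X<=0) = e^(-4)*4^0/0!
≈ 0.0183156389
≈ 0.018316

0.018316


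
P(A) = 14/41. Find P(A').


P(A') = 1 - P(A) = 1 - 14/41 = 27/41

27/41


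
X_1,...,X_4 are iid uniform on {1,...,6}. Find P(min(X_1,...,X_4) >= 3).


P(min >= 3) = P(all X_i >= 3) = (P(X_1 >= 3))^4
= (4/6)^4 = (2/3)^4 = 16/81

16/81


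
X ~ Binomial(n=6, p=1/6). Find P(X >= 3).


P(X>=3) = P(X=3) + P(X=4) + P(X=5) + P(X=6)
= 625/11664 + 125/15552 + 5/7776 + 1/46656
= 1453/23328

1453/23328


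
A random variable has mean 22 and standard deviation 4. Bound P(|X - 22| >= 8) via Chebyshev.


k = 8/4 = 2
Chebyshev: P(|X-mu| >= k*sigma) <= 1/k^2 = 1/2^2 = 1/4

1/4


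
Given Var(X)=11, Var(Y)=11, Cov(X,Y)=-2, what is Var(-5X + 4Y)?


Var(-5X + 4Y) = (-5)^2*Var(X) + 4^2*Var(Y) + 2*(-5)*4*Cov(X,Y)
= 25*11 + 16*11 - 40*(-2)
= 275 + 176 + 80 = 531

531


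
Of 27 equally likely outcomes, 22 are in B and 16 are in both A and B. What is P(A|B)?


P(A|B) = P(A∩B)/P(B) = (16/27)/(22/27) = 16/22 = 8/11

8/11


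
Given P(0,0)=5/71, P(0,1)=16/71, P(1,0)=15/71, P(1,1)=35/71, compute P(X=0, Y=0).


Read from table: P(X=0, Y=0) = 5/71

5/71


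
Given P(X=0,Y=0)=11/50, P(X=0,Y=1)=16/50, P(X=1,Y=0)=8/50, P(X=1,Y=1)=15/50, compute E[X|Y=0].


P(Y=0) = 19/50
E[X|Y=0] = (0*11 + 1*8)/19 = 8/19

8/19


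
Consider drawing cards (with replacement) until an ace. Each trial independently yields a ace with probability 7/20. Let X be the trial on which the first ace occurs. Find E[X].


For geometric (trials until first success), E[X] = 1/p = 1/(7/20) = 20/7

20/7


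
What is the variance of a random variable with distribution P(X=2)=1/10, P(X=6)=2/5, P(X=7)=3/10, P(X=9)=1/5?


E[X] = 13/2, E[X^2] = 457/10
Var(X) = E[X^2] - (E[X])^2 = 457/10 - (13/2)^2 = 69/20

69/20


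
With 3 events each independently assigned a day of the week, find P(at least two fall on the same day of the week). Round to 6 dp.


P(all different) = prod((7-i)/7 for i=0..2) = 0.612245
P(at least one match) = 1 - 0.612245 = 0.387755

0.387755


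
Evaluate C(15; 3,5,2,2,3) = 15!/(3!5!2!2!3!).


15! = 1307674368000
Denominator: 3!=6 * 5!=120 * 2!=2 * 2!=2 * 3!=6
Coefficient = 1307674368000 / 17280 = 75675600

75675600


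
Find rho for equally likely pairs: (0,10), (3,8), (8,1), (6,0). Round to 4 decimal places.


Cov(X,Y) = -12.1875, Var(X) = 9.1875, Var(Y) = 18.6875
rho = Cov/(sqrt(VarX)*sqrt(VarY)) = -0.9301

-0.9301


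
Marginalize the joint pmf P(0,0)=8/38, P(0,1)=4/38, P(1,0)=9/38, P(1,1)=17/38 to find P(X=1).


P(X=1) = P(1,0)+P(1,1) = 9/38 + 17/38 = 26/38 = 13/19

13/19


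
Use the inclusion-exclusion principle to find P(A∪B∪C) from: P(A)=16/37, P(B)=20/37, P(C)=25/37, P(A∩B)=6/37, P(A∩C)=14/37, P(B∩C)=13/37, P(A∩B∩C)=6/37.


P(A∪B∪C) = P(A)+P(B)+P(C) - P(AB)-P(AC)-P(BC) + P(ABC)
= 16/37+20/37+25/37 - 6/37-14/37-13/37 + 6/37
= 34/37

34/37


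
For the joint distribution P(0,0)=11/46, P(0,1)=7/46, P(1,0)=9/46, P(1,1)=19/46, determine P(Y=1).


P(Y=1) = P(0,1)+P(1,1) = 7/46 + 19/46 = 26/46 = 13/23

13/23


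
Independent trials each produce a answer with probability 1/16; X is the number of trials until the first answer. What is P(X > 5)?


P(X > 5) = P(first 5 trials all fail) = (1-p)^5 = (15/16)^5 = 759375/1048576

759375/1048576


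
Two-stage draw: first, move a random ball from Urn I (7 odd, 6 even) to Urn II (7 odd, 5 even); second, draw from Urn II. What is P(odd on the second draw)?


P(transfer odd) = 7/13; P(transfer even) = 6/13
If odd transferred: Urn II has 8 odd of 13, so P(odd|odd moved) = 8/13
If even transferred: Urn II has 7 odd of 13, so P(odd|even moved) = 7/13
By total probability: P(odd) = 7/13*8/13 + 6/13*7/13 = 98/169

98/169


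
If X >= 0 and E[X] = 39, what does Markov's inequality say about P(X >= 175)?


Markov: P(X >= a) <= E[X]/a
P(X >= 175) <= 39/175

39/175


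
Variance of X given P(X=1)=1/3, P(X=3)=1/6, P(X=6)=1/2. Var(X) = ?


E[X] = 23/6, E[X^2] = 119/6
Var(X) = E[X^2] - (E[X])^2 = 119/6 - (23/6)^2 = 185/36

185/36


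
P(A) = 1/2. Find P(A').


P(A') = 1 - P(A) = 1 - 1/2 = 1/2

1/2


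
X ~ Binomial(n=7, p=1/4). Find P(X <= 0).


P(X<=0) = P(X=0)
= 2187/16384
= 2187/16384

2187/16384


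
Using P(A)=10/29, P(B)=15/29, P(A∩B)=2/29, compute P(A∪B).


P(A∪B) = P(A) + P(B) - P(A∩B)
= 10/29 + 15/29 - 2/29 = 23/29

23/29


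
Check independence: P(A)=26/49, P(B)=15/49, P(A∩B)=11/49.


P(A)*P(B) = 26/49*15/49 = 390/2401
P(A∩B) = 11/49 != 390/2401, so not independent

No, A and B are not independent


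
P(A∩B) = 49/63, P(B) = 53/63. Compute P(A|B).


P(A|B) = P(A∩B)/P(B) = (49/63)/(53/63) = 49/53

49/53


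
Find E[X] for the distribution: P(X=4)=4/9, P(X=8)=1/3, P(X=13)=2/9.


E[X] = sum(x * P(x))
= 4*4/9 + 8*1/3 + 13*2/9
= 22/3

22/3


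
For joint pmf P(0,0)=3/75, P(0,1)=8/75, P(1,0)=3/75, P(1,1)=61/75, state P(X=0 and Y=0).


Read from table: P(X=0, Y=0) = 3/75 = 1/25

1/25


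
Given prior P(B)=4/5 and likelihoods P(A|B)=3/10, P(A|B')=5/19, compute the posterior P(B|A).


P(A) = P(A|B)P(B) + P(A|B')P(B') = 3/10*4/5 + 5/19*1/5 = 139/475
P(B|A) = P(A|B)P(B)/P(A) = (6/25)/(139/475) = 114/139

114/139


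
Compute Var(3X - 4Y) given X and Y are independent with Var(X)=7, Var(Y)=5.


Independence => Cov(X,Y)=0
Var(3X - 4Y) = 3^2*Var(X) + (-4)^2*Var(Y)
= 9*7 + 16*5 = 143

143


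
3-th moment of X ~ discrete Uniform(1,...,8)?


E[X^3] = (1/8) * sum(x^3 for x=1..8)
= 1296/8 = 162

162


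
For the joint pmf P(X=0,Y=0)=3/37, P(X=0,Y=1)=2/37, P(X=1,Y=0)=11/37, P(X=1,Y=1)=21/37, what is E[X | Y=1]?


P(Y=1) = 23/37
E[X|Y=1] = (0*2 + 1*21)/23 = 21/23

21/23


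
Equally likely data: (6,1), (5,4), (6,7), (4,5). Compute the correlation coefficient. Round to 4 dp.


Cov(X,Y) = -0.3125, Var(X) = 0.6875, Var(Y) = 4.6875
rho = Cov/(sqrt(VarX)*sqrt(VarY)) = -0.1741

-0.1741


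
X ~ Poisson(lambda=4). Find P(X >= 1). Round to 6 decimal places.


P(X>=1) = 1 - P(X<=0) = 1 - (e^(-4)*4^0/0!)
≈ 1 - 0.0183156389 = 0.9816843611
≈ 0.981684

0.981684


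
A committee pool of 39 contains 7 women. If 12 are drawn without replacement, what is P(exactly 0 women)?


P(X=0) = C(7,0)*C(32,12) / C(39,12)
= 1*225792840 / 3910797436
= 225792840/3910797436 = 690/11951

690/11951


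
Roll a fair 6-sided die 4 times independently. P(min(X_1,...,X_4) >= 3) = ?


P(min >= 3) = P(all X_i >= 3) = (P(X_1 >= 3))^4
= (4/6)^4 = (2/3)^4 = 16/81

16/81


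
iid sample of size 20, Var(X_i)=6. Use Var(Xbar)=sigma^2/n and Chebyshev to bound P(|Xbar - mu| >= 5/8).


Var(Xbar) = Var(X)/n = 6/20
Chebyshev: P(|Xbar-mu| >= 5/8) <= Var(Xbar)/(5/8)^2 = (3/10)/(25/64) = 96/125

96/125


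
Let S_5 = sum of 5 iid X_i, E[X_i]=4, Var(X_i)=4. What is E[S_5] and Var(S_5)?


E[S_n] = n*mu = 5*4 = 20
Var(S_n) = n*sigma^2 = 5*4 = 20

E[S_5]=20, Var(S_5)=20


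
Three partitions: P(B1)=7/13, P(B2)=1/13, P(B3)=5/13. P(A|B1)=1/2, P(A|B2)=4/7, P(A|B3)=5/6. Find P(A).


P(A) = P(A|B1)P(B1) + P(A|B2)P(B2) + P(A|B3)P(B3)
= 1/2*7/13 + 4/7*1/13 + 5/6*5/13
= 7/26 + 4/91 + 25/78 = 173/273

173/273


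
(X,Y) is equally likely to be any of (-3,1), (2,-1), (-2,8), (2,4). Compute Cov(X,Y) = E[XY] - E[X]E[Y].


E[X]=-1/4, E[Y]=3, E[XY]=-13/4
Cov(X,Y) = E[XY] - E[X]E[Y] = -13/4 + 1/4*3 = -5/2

-5/2


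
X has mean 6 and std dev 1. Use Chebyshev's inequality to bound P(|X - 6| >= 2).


k = 2/1 = 2
Chebyshev: P(|X-mu| >= k*sigma) <= 1/k^2 = 1/2^2 = 1/4

1/4


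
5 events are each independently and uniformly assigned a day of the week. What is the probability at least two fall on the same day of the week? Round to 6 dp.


P(all different) = prod((7-i)/7 for i=0..4) = 0.149938
P(at least one match) = 1 - 0.149938 = 0.850062

0.850062


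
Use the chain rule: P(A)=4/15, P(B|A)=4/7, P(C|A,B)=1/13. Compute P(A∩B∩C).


P(A∩B∩C) = P(A) * P(B|A) * P(C|A∩B)
= 4/15 * 4/7 * 1/13
= 16/105 * 1/13 = 16/1365

16/1365


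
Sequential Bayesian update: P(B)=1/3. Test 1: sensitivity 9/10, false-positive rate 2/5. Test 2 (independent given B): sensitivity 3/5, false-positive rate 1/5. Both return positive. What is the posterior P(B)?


After test 1: P(+) = 9/10*1/3 + 2/5*2/3 = 17/30
P(B|+) = (3/10)/(17/30) = 9/17
After test 2 (use post1 as new prior): P(+) = 3/5*9/17 + 1/5*8/17 = 7/17
P(B|+,+) = (27/85)/(7/17) = 27/35

27/35


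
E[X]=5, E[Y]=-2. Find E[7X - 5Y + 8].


E[7X - 5Y + 8] = 7*E[X] - 5*E[Y] + 8
= (7)*(5) + (-5)*(-2) + (8)
= 35 + 10 + 8 = 53

53


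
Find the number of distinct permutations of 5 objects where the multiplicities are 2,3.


5! = 120
Denominator: 2!=2 * 3!=6
Coefficient = 120 / 12 = 10

10


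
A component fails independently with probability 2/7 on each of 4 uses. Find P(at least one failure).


P(at least one) = 1 - P(none)
P(none) = (1 - 2/7)^4 = (5/7)^4 = 625/2401
P(at least one) = 1 - 625/2401 = 1776/2401

1776/2401


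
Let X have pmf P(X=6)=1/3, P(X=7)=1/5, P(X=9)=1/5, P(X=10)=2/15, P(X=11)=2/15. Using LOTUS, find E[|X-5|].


E[|X-5|] = sum(g(x)*P(x))
= 1*1/3 + 2*1/5 + 4*1/5 + 5*2/15 + 6*2/15
= 3

3


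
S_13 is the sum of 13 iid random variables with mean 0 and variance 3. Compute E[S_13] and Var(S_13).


E[S_n] = n*mu = 13*0 = 0
Var(S_n) = n*sigma^2 = 13*3 = 39

E[S_13]=0, Var(S_13)=39


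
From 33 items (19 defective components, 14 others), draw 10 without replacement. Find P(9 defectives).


P(X=9) = C(19,9)*C(14,1) / C(33,10)
= 92378*14 / 92561040
= 1293292/92561040 = 2261/161820

2261/161820


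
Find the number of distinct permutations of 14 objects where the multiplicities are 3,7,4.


14! = 87178291200
Denominator: 3!=6 * 7!=5040 * 4!=24
Coefficient = 87178291200 / 725760 = 120120

120120


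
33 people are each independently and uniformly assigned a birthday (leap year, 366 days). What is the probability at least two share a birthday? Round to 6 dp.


P(all different) = prod((366-i)/366 for i=0..32) = 0.225976
P(at least one match) = 1 - 0.225976 = 0.774024

0.774024


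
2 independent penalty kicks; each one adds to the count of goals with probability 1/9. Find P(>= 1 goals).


P(at least one) = 1 - P(none)
P(none) = (1 - 1/9)^2 = (8/9)^2 = 64/81
P(at least one) = 1 - 64/81 = 17/81

17/81


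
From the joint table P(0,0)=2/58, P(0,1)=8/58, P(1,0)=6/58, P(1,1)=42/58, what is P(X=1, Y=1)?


Read from table: P(X=1, Y=1) = 42/58 = 21/29

21/29


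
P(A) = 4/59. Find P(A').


P(A') = 1 - P(A) = 1 - 4/59 = 55/59

55/59


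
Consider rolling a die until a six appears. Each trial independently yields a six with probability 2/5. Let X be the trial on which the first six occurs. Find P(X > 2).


P(X > 2) = P(first 2 trials all fail) = (1-p)^2 = (3/5)^2 = 9/25

9/25


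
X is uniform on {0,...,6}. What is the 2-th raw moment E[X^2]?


E[X^2] = (1/7) * sum(x^2 for x=0..6)
= 91/7 = 13

13


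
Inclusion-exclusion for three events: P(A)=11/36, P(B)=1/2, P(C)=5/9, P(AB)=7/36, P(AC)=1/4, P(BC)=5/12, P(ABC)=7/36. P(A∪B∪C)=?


P(A∪B∪C) = P(A)+P(B)+P(C) - P(AB)-P(AC)-P(BC) + P(ABC)
= 11/36+1/2+5/9 - 7/36-1/4-5/12 + 7/36
= 25/36

25/36


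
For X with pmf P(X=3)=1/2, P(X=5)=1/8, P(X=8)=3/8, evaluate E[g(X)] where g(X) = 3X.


E[3X] = sum(g(x)*P(x))
= 9*1/2 + 15*1/8 + 24*3/8
= 123/8

123/8


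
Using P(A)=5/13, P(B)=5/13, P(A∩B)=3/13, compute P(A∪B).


P(A∪B) = P(A) + P(B) - P(A∩B)
= 5/13 + 5/13 - 3/13 = 7/13

7/13


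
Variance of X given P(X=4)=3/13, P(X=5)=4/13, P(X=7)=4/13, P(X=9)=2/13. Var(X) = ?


E[X] = 6, E[X^2] = 506/13
Var(X) = E[X^2] - (E[X])^2 = 506/13 - (6)^2 = 38/13

38/13


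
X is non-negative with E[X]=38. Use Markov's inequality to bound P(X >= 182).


Markov: P(X >= a) <= E[X]/a
P(X >= 182) <= 38/182 = 19/91

19/91


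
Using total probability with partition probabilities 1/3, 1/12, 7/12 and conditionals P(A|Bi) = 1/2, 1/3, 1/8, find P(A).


P(A) = P(A|B1)P(B1) + P(A|B2)P(B2) + P(A|B3)P(B3)
= 1/2*1/3 + 1/3*1/12 + 1/8*7/12
= 1/6 + 1/36 + 7/96 = 77/288

77/288


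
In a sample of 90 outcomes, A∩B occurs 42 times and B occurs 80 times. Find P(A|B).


P(A|B) = P(A∩B)/P(B) = (42/90)/(80/90) = 42/80 = 21/40

21/40


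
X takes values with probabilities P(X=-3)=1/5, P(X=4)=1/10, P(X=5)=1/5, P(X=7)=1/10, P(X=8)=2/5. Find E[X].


E[X] = sum(x * P(x))
= -3*1/5 + 4*1/10 + 5*1/5 + 7*1/10 + 8*2/5
= 47/10

47/10


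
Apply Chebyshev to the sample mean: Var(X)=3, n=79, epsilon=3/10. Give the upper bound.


Var(Xbar) = Var(X)/n = 3/79
Chebyshev: P(|Xbar-mu| >= 3/10) <= Var(Xbar)/(3/10)^2 = (3/79)/(9/100) = 100/237

100/237


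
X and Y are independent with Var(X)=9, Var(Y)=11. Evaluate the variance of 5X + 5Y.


Independence => Cov(X,Y)=0
Var(5X + 5Y) = 5^2*Var(X) + 5^2*Var(Y)
= 25*9 + 25*11 = 500

500


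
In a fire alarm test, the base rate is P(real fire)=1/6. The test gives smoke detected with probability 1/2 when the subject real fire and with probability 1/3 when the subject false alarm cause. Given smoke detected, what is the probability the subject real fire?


P(A) = P(A|B)P(B) + P(A|B')P(B') = 1/2*1/6 + 1/3*5/6 = 13/36
P(B|A) = P(A|B)P(B)/P(A) = (1/12)/(13/36) = 3/13

3/13


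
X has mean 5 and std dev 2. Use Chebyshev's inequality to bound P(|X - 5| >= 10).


k = 10/2 = 5
Chebyshev: P(|X-mu| >= k*sigma) <= 1/k^2 = 1/5^2 = 1/25

1/25


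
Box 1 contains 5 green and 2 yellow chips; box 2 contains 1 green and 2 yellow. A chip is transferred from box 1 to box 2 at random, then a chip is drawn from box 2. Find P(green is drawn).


P(transfer green) = 5/7; P(transfer yellow) = 2/7
If green transferred: Urn II has 2 green of 4, so P(green|green moved) = 1/2
If yellow transferred: Urn II has 1 green of 4, so P(green|yellow moved) = 1/4
By total probability: P(green) = 5/7*1/2 + 2/7*1/4 = 3/7

3/7


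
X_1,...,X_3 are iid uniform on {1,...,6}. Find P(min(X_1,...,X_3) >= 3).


P(min >= 3) = P(all X_i >= 3) = (P(X_1 >= 3))^3
= (4/6)^3 = (2/3)^3 = 8/27

8/27


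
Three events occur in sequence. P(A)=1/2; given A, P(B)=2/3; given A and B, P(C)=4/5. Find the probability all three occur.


P(A∩B∩C) = P(A) * P(B|A) * P(C|A∩B)
= 1/2 * 2/3 * 4/5
= 1/3 * 4/5 = 4/15

4/15


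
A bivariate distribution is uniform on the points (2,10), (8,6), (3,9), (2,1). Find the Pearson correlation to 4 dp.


Cov(X,Y) = -0.1250, Var(X) = 6.1875, Var(Y) = 12.2500
rho = Cov/(sqrt(VarX)*sqrt(VarY)) = -0.0144

-0.0144


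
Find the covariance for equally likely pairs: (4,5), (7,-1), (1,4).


E[X]=4, E[Y]=8/3, E[XY]=17/3
Cov(X,Y) = E[XY] - E[X]E[Y] = 17/3 - 4*8/3 = -5

-5


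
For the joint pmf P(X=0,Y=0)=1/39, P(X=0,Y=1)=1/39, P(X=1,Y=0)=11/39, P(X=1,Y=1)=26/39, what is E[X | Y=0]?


P(Y=0) = 12/39
E[X|Y=0] = (0*1 + 1*11)/12 = 11/12

11/12


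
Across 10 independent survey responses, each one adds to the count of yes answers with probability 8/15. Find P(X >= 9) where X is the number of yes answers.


P(X>=9) = P(X=9) + P(X=10)
= 1879048192/115330078125 + 1073741824/576650390625
= 3489660928/192216796875

3489660928/192216796875


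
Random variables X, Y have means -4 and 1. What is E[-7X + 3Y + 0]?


E[-7X + 3Y + 0] = -7*E[X] + 3*E[Y] + 0
= (-7)*(-4) + (3)*(1) + (0)
= 28 + 3 + 0 = 31

31


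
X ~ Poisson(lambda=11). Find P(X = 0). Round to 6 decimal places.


P(X=0) = e^(-11) * 11^0 / 0!
≈ 0.00001670170079 * 1 / 1
≈ 0.000017

0.000017


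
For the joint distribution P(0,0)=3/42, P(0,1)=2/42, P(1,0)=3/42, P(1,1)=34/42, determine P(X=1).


P(X=1) = P(1,0)+P(1,1) = 3/42 + 34/42 = 37/42

37/42


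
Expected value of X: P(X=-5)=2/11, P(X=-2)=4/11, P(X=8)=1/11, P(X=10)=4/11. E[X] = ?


E[X] = sum(x * P(x))
= -5*2/11 - 2*4/11 + 8*1/11 + 10*4/11
= 30/11

30/11


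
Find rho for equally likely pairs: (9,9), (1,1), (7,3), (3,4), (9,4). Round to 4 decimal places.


Cov(X,Y) = 5.8400, Var(X) = 10.5600, Var(Y) = 6.9600
rho = Cov/(sqrt(VarX)*sqrt(VarY)) = 0.6812

0.6812


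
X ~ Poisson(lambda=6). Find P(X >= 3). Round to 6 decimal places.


P(X>=3) = 1 - P(X<=2) = 1 - (e^(-6)*6^0/0! + e^(-6)*6^1/1! + e^(-6)*6^2/2!)
≈ 1 - (0.0024787522 + 0.0148725131 + 0.0446175392)
= 1 - 0.0619688045 = 0.9380311955
≈ 0.938031

0.938031


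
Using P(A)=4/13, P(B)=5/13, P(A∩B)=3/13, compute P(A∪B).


P(A∪B) = P(A) + P(B) - P(A∩B)
= 4/13 + 5/13 - 3/13 = 6/13

6/13


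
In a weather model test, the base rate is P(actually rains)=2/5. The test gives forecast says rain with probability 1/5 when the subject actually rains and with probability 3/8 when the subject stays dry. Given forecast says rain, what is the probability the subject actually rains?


P(A) = P(A|B)P(B) + P(A|B')P(B') = 1/5*2/5 + 3/8*3/5 = 61/200
P(B|A) = P(A|B)P(B)/P(A) = (2/25)/(61/200) = 16/61

16/61


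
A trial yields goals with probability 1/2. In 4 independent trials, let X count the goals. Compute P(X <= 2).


P(X<=2) = P(X=0) + P(X=1) + P(X=2)
= 1/16 + 1/4 + 3/8
= 11/16

11/16


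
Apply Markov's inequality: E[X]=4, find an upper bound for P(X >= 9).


Markov: P(X >= a) <= E[X]/a
P(X >= 9) <= 4/9

4/9


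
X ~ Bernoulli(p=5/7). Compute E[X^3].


For Bernoulli: X in {0,1}
E[X^3] = 0^3*(1-5/7) + 1^3*5/7 = 5/7

5/7


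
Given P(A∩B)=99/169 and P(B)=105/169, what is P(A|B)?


P(A|B) = P(A∩B)/P(B) = (99/169)/(105/169) = 99/105 = 33/35

33/35


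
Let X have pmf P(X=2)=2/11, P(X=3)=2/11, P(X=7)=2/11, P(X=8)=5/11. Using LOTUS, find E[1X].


E[1X] = sum(g(x)*P(x))
= 2*2/11 + 3*2/11 + 7*2/11 + 8*5/11
= 64/11

64/11


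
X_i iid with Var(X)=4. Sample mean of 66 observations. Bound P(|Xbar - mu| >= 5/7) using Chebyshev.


Var(Xbar) = Var(X)/n = 4/66
Chebyshev: P(|Xbar-mu| >= 5/7) <= Var(Xbar)/(5/7)^2 = (2/33)/(25/49) = 98/825

98/825


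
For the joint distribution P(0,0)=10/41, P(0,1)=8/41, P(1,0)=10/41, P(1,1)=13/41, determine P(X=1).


P(X=1) = P(1,0)+P(1,1) = 10/41 + 13/41 = 23/41

23/41


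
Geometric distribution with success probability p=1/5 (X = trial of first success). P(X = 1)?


P(X=1) = (1-p)^0 * p = (4/5)^0 * 1/5
= 1 * 1/5 = 1/5

1/5


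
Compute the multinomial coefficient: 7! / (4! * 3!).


7! = 5040
Denominator: 4!=24 * 3!=6
Coefficient = 5040 / 144 = 35

35


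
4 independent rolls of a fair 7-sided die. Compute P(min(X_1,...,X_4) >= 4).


P(min >= 4) = P(all X_i >= 4) = (P(X_1 >= 4))^4
= (4/7)^4 = 256/2401

256/2401


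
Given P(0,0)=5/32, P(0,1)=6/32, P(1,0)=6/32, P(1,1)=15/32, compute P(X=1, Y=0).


Read from table: P(X=1, Y=0) = 6/32 = 3/16

3/16


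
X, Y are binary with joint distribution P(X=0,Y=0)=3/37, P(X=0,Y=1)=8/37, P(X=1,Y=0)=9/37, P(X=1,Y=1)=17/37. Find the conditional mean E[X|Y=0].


P(Y=0) = 12/37
E[X|Y=0] = (0*3 + 1*9)/12 = 9/12 = 3/4

3/4


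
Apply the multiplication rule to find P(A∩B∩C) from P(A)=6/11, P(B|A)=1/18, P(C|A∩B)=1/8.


P(A∩B∩C) = P(A) * P(B|A) * P(C|A∩B)
= 6/11 * 1/18 * 1/8
= 1/33 * 1/8 = 1/264

1/264


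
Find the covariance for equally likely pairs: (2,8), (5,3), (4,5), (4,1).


E[X]=15/4, E[Y]=17/4, E[XY]=55/4
Cov(X,Y) = E[XY] - E[X]E[Y] = 55/4 - 15/4*17/4 = -35/16

-35/16


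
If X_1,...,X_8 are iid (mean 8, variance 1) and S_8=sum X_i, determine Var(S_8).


By independence, Var(S_n) = n*Var(X_1) = 8*1 = 8

8


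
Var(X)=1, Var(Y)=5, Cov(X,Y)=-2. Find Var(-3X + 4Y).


Var(-3X + 4Y) = (-3)^2*Var(X) + 4^2*Var(Y) + 2*(-3)*4*Cov(X,Y)
= 9*1 + 16*5 - 24*(-2)
= 9 + 80 + 48 = 137

137


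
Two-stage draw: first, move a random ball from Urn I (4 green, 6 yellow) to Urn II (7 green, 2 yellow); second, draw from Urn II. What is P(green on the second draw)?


P(transfer green) = 4/10 = 2/5; P(transfer yellow) = 3/5
If green transferred: Urn II has 8 green of 10, so P(green|green moved) = 4/5
If yellow transferred: Urn II has 7 green of 10, so P(green|yellow moved) = 7/10
By total probability: P(green) = 2/5*4/5 + 3/5*7/10 = 37/50

37/50


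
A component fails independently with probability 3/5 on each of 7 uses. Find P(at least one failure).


P(at least one) = 1 - P(none)
P(none) = (1 - 3/5)^7 = (2/5)^7 = 128/78125
P(at least one) = 1 - 128/78125 = 77997/78125

77997/78125


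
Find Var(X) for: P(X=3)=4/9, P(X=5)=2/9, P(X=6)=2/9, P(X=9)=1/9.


E[X] = 43/9, E[X^2] = 239/9
Var(X) = E[X^2] - (E[X])^2 = 239/9 - (43/9)^2 = 302/81

302/81


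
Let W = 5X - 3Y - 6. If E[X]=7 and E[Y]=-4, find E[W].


E[5X - 3Y - 6] = 5*E[X] - 3*E[Y] - 6
= (5)*(7) + (-3)*(-4) + (-6)
= 35 + 12 - 6 = 41

41


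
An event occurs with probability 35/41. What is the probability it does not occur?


P(A') = 1 - P(A) = 1 - 35/41 = 6/41

6/41


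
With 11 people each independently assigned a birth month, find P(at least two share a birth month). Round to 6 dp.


P(all different) = prod((12-i)/12 for i=0..10) = 0.000645
P(at least one match) = 1 - 0.000645 = 0.999355

0.999355


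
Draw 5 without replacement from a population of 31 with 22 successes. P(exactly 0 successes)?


P(X=0) = C(22,0)*C(9,5) / C(31,5)
= 1*126 / 169911
= 126/169911 = 2/2697

2/2697


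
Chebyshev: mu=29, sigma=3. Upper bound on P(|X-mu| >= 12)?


k = 12/3 = 4
Chebyshev: P(|X-mu| >= k*sigma) <= 1/k^2 = 1/4^2 = 1/16

1/16


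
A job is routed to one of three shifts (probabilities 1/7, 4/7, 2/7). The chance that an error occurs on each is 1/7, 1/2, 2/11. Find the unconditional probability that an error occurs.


P(A) = P(A|B1)P(B1) + P(A|B2)P(B2) + P(A|B3)P(B3)
= 1/7*1/7 + 1/2*4/7 + 2/11*2/7
= 1/49 + 2/7 + 4/77 = 193/539

193/539


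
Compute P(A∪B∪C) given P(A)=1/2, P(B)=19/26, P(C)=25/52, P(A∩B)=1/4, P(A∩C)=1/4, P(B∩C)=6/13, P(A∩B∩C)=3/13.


P(A∪B∪C) = P(A)+P(B)+P(C) - P(AB)-P(AC)-P(BC) + P(ABC)
= 1/2+19/26+25/52 - 1/4-1/4-6/13 + 3/13
= 51/52

51/52


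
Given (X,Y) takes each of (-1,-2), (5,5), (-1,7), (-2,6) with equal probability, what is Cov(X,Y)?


E[X]=1/4, E[Y]=4, E[XY]=2
Cov(X,Y) = E[XY] - E[X]E[Y] = 2 - 1/4*4 = 1

1


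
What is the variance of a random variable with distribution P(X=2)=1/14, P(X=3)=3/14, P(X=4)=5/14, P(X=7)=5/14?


E[X] = 33/7, E[X^2] = 178/7
Var(X) = E[X^2] - (E[X])^2 = 178/7 - (33/7)^2 = 157/49

157/49


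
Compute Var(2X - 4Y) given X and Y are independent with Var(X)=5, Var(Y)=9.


Independence => Cov(X,Y)=0
Var(2X - 4Y) = 2^2*Var(X) + (-4)^2*Var(Y)
= 4*5 + 16*9 = 164

164


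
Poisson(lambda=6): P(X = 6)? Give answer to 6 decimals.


P(X=6) = e^(-6) * 6^6 / 6!
≈ 0.002478752177 * 46656 / 720
≈ 0.160623

0.160623


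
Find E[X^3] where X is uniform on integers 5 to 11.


E[X^3] = (1/7) * sum(x^3 for x=5..11)
= 4256/7 = 608

608


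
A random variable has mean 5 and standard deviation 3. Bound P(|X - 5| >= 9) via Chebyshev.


k = 9/3 = 3
Chebyshev: P(|X-mu| >= k*sigma) <= 1/k^2 = 1/3^2 = 1/9

1/9


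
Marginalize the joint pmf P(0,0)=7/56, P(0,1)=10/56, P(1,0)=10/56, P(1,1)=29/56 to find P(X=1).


P(X=1) = P(1,0)+P(1,1) = 10/56 + 29/56 = 39/56

39/56


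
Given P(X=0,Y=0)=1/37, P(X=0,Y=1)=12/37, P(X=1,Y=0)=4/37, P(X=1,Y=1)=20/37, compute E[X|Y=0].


P(Y=0) = 5/37
E[X|Y=0] = (0*1 + 1*4)/5 = 4/5

4/5


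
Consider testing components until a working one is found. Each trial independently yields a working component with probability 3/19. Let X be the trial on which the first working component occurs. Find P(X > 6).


P(X > 6) = P(first 6 trials all fail) = (1-p)^6 = (16/19)^6 = 16777216/47045881

16777216/47045881


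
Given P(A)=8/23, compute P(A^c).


P(A') = 1 - P(A) = 1 - 8/23 = 15/23

15/23


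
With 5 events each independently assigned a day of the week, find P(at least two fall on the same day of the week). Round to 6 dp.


P(all different) = prod((7-i)/7 for i=0..4) = 0.149938
P(at least one match) = 1 - 0.149938 = 0.850062

0.850062


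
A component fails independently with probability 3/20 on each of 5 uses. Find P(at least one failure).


P(at least one) = 1 - P(none)
P(none) = (1 - 3/20)^5 = (17/20)^5 = 1419857/3200000
P(at least one) = 1 - 1419857/3200000 = 1780143/3200000

1780143/3200000


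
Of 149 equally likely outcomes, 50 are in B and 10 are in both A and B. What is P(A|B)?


P(A|B) = P(A∩B)/P(B) = (10/149)/(50/149) = 10/50 = 1/5

1/5


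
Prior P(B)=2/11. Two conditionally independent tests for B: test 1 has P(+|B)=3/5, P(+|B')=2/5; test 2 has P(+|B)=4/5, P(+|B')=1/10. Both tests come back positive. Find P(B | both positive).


After test 1: P(+) = 3/5*2/11 + 2/5*9/11 = 24/55
P(B|+) = (6/55)/(24/55) = 1/4
After test 2 (use post1 as new prior): P(+) = 4/5*1/4 + 1/10*3/4 = 11/40
P(B|+,+) = (1/5)/(11/40) = 8/11

8/11


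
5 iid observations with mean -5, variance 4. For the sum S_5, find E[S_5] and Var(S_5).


E[S_n] = n*mu = 5*-5 = -25
Var(S_n) = n*sigma^2 = 5*4 = 20

E[S_5]=-25, Var(S_5)=20


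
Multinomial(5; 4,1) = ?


5! = 120
Denominator: 4!=24 * 1!=1
Coefficient = 120 / 24 = 5

5


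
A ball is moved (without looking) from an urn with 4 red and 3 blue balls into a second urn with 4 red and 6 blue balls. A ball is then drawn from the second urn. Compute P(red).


P(transfer red) = 4/7; P(transfer blue) = 3/7
If red transferred: Urn II has 5 red of 11, so P(red|red moved) = 5/11
If blue transferred: Urn II has 4 red of 11, so P(red|blue moved) = 4/11
By total probability: P(red) = 4/7*5/11 + 3/7*4/11 = 32/77

32/77


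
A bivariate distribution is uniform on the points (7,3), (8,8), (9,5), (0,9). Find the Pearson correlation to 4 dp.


Cov(X,Y) = -5.0000, Var(X) = 12.5000, Var(Y) = 5.6875
rho = Cov/(sqrt(VarX)*sqrt(VarY)) = -0.5930

-0.5930


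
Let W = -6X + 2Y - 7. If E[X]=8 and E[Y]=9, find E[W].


E[-6X + 2Y - 7] = -6*E[X] + 2*E[Y] - 7
= (-6)*(8) + (2)*(9) + (-7)
= -48 + 18 - 7 = -37

-37


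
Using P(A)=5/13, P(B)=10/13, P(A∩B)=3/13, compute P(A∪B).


P(A∪B) = P(A) + P(B) - P(A∩B)
= 5/13 + 10/13 - 3/13 = 12/13

12/13


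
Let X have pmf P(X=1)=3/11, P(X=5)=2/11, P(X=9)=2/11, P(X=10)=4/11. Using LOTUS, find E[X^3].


E[X^3] = sum(g(x)*P(x))
= 1*3/11 + 125*2/11 + 729*2/11 + 1000*4/11
= 5711/11

5711/11


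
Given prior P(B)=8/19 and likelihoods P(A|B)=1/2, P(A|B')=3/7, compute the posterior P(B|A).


P(A) = P(A|B)P(B) + P(A|B')P(B') = 1/2*8/19 + 3/7*11/19 = 61/133
P(B|A) = P(A|B)P(B)/P(A) = (4/19)/(61/133) = 28/61

28/61


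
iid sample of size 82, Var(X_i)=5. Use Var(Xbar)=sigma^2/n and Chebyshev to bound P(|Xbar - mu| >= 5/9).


Var(Xbar) = Var(X)/n = 5/82
Chebyshev: P(|Xbar-mu| >= 5/9) <= Var(Xbar)/(5/9)^2 = (5/82)/(25/81) = 81/410

81/410


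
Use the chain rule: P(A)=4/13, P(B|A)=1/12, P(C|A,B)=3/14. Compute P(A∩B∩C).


P(A∩B∩C) = P(A) * P(B|A) * P(C|A∩B)
= 4/13 * 1/12 * 3/14
= 1/39 * 3/14 = 1/182

1/182


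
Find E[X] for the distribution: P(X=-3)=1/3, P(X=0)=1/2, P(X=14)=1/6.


E[X] = sum(x * P(x))
= -3*1/3 + 0*1/2 + 14*1/6
= 4/3

4/3


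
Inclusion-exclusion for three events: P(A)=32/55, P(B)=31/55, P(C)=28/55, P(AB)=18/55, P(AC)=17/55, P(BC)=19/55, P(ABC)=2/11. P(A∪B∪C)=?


P(A∪B∪C) = P(A)+P(B)+P(C) - P(AB)-P(AC)-P(BC) + P(ABC)
= 32/55+31/55+28/55 - 18/55-17/55-19/55 + 2/11
= 47/55

47/55


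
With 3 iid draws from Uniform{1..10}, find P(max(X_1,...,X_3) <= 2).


P(max <= 2) = P(all X_i <= 2) = (P(X_1 <= 2))^3
= (2/10)^3 = (1/5)^3 = 1/125

1/125


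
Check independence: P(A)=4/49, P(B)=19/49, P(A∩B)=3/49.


P(A)*P(B) = 4/49*19/49 = 76/2401
P(A∩B) = 3/49 != 76/2401, so not independent

No, A and B are not independent


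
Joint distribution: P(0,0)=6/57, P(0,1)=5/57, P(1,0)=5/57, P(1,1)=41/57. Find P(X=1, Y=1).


Read from table: P(X=1, Y=1) = 41/57

41/57


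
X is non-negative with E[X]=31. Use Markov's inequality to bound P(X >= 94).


Markov: P(X >= a) <= E[X]/a
P(X >= 94) <= 31/94

31/94


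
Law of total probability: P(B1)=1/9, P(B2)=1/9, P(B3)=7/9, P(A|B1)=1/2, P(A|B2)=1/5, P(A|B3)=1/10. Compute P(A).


P(A) = P(A|B1)P(B1) + P(A|B2)P(B2) + P(A|B3)P(B3)
= 1/2*1/9 + 1/5*1/9 + 1/10*7/9
= 1/18 + 1/45 + 7/90 = 7/45

7/45


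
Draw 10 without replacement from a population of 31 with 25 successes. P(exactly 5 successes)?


P(X=5) = C(25,5)*C(6,5) / C(31,10)
= 53130*6 / 44352165
= 318780/44352165 = 84/11687

84/11687


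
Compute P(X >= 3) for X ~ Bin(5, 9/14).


P(X>=3) = P(X=3) + P(X=4) + P(X=5)
= 91125/268912 + 164025/537824 + 59049/537824
= 101331/134456

101331/134456


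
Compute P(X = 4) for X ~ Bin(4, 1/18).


P(X=4) = C(4,4) * p^4 * (1-p)^0
= 1 * 1/104976 * 1
= 1/104976

1/104976


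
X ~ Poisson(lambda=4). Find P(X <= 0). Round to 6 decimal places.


P(X<=0) = e^(-4)*4^0/0!
≈ 0.0183156389
≈ 0.018316

0.018316


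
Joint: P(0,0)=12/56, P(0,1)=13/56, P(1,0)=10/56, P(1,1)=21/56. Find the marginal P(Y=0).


P(Y=0) = P(0,0)+P(1,0) = 12/56 + 10/56 = 22/56 = 11/28

11/28


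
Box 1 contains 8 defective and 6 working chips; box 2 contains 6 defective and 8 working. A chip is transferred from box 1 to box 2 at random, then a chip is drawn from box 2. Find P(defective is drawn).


P(transfer defective) = 8/14 = 4/7; P(transfer working) = 3/7
If defective transferred: Urn II has 7 defective of 15, so P(defective|defective moved) = 7/15
If working transferred: Urn II has 6 defective of 15, so P(defective|working moved) = 2/5
By total probability: P(defective) = 4/7*7/15 + 3/7*2/5 = 46/105

46/105


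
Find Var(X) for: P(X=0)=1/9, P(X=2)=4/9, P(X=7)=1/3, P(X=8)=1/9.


E[X] = 37/9, E[X^2] = 227/9
Var(X) = E[X^2] - (E[X])^2 = 227/9 - (37/9)^2 = 674/81

674/81


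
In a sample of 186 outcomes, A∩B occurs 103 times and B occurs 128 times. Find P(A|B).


P(A|B) = P(A∩B)/P(B) = (103/186)/(128/186) = 103/128

103/128


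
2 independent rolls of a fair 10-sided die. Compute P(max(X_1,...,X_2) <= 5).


P(max <= 5) = P(all X_i <= 5) = (P(X_1 <= 5))^2
= (5/10)^2 = (1/2)^2 = 1/4

1/4


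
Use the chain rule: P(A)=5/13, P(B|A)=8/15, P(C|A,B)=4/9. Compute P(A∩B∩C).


P(A∩B∩C) = P(A) * P(B|A) * P(C|A∩B)
= 5/13 * 8/15 * 4/9
= 8/39 * 4/9 = 32/351

32/351


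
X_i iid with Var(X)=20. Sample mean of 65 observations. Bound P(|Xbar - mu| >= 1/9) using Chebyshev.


Var(Xbar) = Var(X)/n = 20/65
Chebyshev: P(|Xbar-mu| >= 1/9) <= Var(Xbar)/(1/9)^2 = (4/13)/(1/81) = 324/13
Bound exceeds 1, so trivial bound: 1

1


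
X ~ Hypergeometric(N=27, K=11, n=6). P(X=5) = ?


P(X=5) = C(11,5)*C(16,1) / C(27,6)
= 462*16 / 296010
= 7392/296010 = 112/4485

112/4485


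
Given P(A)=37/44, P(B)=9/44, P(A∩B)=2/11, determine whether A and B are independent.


P(A)*P(B) = 37/44*9/44 = 333/1936
P(A∩B) = 2/11 != 333/1936, so not independent

No, A and B are not independent


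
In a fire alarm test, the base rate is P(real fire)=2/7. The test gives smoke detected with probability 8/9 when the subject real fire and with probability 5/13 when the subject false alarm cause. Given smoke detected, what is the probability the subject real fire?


P(A) = P(A|B)P(B) + P(A|B')P(B') = 8/9*2/7 + 5/13*5/7 = 433/819
P(B|A) = P(A|B)P(B)/P(A) = (16/63)/(433/819) = 208/433

208/433


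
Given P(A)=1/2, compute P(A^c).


P(A') = 1 - P(A) = 1 - 1/2 = 1/2

1/2


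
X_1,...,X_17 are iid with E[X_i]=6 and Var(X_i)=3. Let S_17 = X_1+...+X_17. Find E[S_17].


E[S_n] = n*E[X_1] = 17*6 = 102

102


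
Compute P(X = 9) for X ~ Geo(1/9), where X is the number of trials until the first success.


P(X=9) = (1-p)^8 * p = (8/9)^8 * 1/9
= 16777216/43046721 * 1/9 = 16777216/387420489

16777216/387420489


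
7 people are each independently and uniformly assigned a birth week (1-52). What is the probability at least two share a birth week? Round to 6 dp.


P(all different) = prod((52-i)/52 for i=0..6) = 0.655863
P(at least one match) = 1 - 0.655863 = 0.344137

0.344137


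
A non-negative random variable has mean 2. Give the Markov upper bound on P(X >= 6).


Markov: P(X >= a) <= E[X]/a
P(X >= 6) <= 2/6 = 1/3

1/3


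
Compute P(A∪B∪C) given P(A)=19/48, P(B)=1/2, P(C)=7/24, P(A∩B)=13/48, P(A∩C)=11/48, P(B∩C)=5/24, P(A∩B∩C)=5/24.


P(A∪B∪C) = P(A)+P(B)+P(C) - P(AB)-P(AC)-P(BC) + P(ABC)
= 19/48+1/2+7/24 - 13/48-11/48-5/24 + 5/24
= 11/16

11/16


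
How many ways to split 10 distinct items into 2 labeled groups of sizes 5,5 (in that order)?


10! = 3628800
Denominator: 5!=120 * 5!=120
Coefficient = 3628800 / 14400 = 252

252


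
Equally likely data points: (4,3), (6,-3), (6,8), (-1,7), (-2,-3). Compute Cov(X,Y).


E[X]=13/5, E[Y]=12/5, E[XY]=41/5
Cov(X,Y) = E[XY] - E[X]E[Y] = 41/5 - 13/5*12/5 = 49/25

49/25


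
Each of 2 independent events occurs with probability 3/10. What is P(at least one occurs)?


P(at least one) = 1 - P(none)
P(none) = (1 - 3/10)^2 = (7/10)^2 = 49/100
P(at least one) = 1 - 49/100 = 51/100

51/100


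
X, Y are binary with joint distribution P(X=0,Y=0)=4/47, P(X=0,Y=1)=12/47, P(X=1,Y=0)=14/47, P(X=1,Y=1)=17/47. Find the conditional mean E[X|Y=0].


P(Y=0) = 18/47
E[X|Y=0] = (0*4 + 1*14)/18 = 14/18 = 7/9

7/9


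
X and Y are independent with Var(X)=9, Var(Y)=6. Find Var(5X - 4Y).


Independence => Cov(X,Y)=0
Var(5X - 4Y) = 5^2*Var(X) + (-4)^2*Var(Y)
= 25*9 + 16*6 = 321

321


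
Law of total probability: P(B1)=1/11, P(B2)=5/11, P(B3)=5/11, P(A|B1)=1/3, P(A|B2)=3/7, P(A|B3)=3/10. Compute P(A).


P(A) = P(A|B1)P(B1) + P(A|B2)P(B2) + P(A|B3)P(B3)
= 1/3*1/11 + 3/7*5/11 + 3/10*5/11
= 1/33 + 15/77 + 3/22 = 167/462

167/462


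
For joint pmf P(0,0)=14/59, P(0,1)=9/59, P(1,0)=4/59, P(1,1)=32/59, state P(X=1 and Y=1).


Read from table: P(X=1, Y=1) = 32/59

32/59


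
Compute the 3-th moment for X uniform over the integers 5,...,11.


E[X^3] = (1/7) * sum(x^3 for x=5..11)
= 4256/7 = 608

608


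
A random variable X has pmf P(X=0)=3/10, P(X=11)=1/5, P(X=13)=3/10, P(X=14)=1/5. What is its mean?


E[X] = sum(x * P(x))
= 0*3/10 + 11*1/5 + 13*3/10 + 14*1/5
= 89/10

89/10


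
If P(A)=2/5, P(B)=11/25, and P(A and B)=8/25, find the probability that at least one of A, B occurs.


P(A∪B) = P(A) + P(B) - P(A∩B)
= 2/5 + 11/25 - 8/25 = 13/25

13/25


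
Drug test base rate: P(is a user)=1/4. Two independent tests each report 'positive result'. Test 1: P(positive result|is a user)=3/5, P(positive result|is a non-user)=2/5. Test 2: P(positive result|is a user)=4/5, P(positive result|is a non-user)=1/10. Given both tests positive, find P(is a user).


After test 1: P(+) = 3/5*1/4 + 2/5*3/4 = 9/20
P(B|+) = (3/20)/(9/20) = 1/3
After test 2 (use post1 as new prior): P(+) = 4/5*1/3 + 1/10*2/3 = 1/3
P(B|+,+) = (4/15)/(1/3) = 4/5

4/5


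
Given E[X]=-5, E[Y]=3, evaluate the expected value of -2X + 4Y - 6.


E[-2X + 4Y - 6] = -2*E[X] + 4*E[Y] - 6
= (-2)*(-5) + (4)*(3) + (-6)
= 10 + 12 - 6 = 16

16


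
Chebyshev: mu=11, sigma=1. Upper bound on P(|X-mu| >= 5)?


k = 5/1 = 5
Chebyshev: P(|X-mu| >= k*sigma) <= 1/k^2 = 1/5^2 = 1/25

1/25


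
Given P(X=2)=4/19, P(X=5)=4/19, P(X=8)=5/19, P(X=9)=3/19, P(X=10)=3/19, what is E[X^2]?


E[X^2] = sum(g(x)*P(x))
= 4*4/19 + 25*4/19 + 64*5/19 + 81*3/19 + 100*3/19
= 979/19

979/19


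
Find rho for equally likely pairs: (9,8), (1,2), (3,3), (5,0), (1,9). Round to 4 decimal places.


Cov(X,Y) = 1.6800, Var(X) = 8.9600, Var(Y) = 12.2400
rho = Cov/(sqrt(VarX)*sqrt(VarY)) = 0.1604

0.1604


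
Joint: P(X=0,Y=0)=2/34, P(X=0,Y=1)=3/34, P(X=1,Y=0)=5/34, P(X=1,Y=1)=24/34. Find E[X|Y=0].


P(Y=0) = 7/34
E[X|Y=0] = (0*2 + 1*5)/7 = 5/7

5/7


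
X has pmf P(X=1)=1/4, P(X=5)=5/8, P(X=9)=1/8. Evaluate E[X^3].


E[X^3] = sum(x^3 * P(x))
= 1*1/4 + 125*5/8 + 729*1/8
= 339/2

339/2
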